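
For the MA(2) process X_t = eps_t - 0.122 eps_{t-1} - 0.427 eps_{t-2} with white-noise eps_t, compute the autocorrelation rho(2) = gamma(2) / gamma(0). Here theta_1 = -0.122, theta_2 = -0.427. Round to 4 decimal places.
\rho(2) = -0.3567

For an MA(q) process with theta_0 = 1, the autocovariance is
  gamma(k) = sigma^2 * sum_{i=0..q-k} theta_i * theta_{i+k},
and rho(k) = gamma(k) / gamma(0). Sigma^2 cancels.
  numerator   = (1)*(-0.427) = -0.427.
  denominator = (1)^2 + (-0.122)^2 + (-0.427)^2 = 1.197213.
  rho(2) = -0.427 / 1.197213 = -0.3567.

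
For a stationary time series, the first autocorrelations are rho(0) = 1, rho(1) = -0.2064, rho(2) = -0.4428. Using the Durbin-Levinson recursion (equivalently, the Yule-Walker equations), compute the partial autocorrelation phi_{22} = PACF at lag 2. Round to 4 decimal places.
\phi_{22} = -0.5070

The PACF at lag k is phi_{kk}, the last component of the solution
to the Yule-Walker system G_k phi = r_k where
  (G_k)_{ij} = rho(|i - j|), (r_k)_i = rho(i), i,j = 1..k.
Equivalently, Durbin-Levinson gives phi_{kk} iteratively:
  phi_{11} = rho(1)
  phi_{kk} = [rho(k) - sum_{j=1..k-1} phi_{k-1,j} rho(k-j)]
            / [1 - sum_{j=1..k-1} phi_{k-1,j} rho(j)],
  phi_{k,j} = phi_{k-1,j} - phi_{kk} phi_{k-1,k-j},  j = 1..k-1.
Step k = 1:
  phi_11 = rho(1) = -0.2064.
Step k = 2:
  phi_22 = [rho(2) - phi_11 rho(1)] / [1 - phi_11 rho(1)] = [-0.4428 - (-0.2064)(-0.2064)] / [1 - (-0.2064)(-0.2064)]
         = -0.48540096 / 0.95739904 = -0.507.
Therefore phi_{22} = -0.5070.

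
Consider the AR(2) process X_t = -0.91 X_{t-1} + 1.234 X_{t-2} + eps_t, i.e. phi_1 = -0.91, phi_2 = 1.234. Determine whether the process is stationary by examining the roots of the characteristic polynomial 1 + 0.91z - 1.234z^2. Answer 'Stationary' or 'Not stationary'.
\text{Not stationary}

The AR(p) characteristic polynomial is P(z) = 1 + 0.91z - 1.234z^2.
Stationarity requires all roots to lie outside the unit circle, i.e. |z| > 1 for every root.
Set 1 + (0.91) z + (-1.234) z^2 = 0, i.e. a z^2 + b z + c = 0 with a = -1.234, b = 0.91, c = 1.
Discriminant D = b^2 - 4ac = (0.91)^2 - 4*(-1.234)*1 = 0.8281 - (-4.936) = 5.7641.
D >= 0, so the roots are real: z = (-b +/- sqrt(D)) / (2a) = (-0.91 +/- 2.400854) / (-2.468).
  z_1 = (-0.91 + 2.400854) / (-2.468) = -0.6041,   |z_1| = 0.6041.
  z_2 = (-0.91 - 2.400854) / (-2.468) = 1.3415,   |z_2| = 1.3415.
Moduli of all roots: 0.6041, 1.3415.
All moduli strictly greater than 1? No.
Verdict: Not stationary.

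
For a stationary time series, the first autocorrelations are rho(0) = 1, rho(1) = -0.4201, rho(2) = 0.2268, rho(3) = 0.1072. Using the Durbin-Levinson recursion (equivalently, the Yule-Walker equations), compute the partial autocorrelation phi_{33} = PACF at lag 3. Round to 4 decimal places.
\phi_{33} = 0.2710

The PACF at lag k is phi_{kk}, the last component of the solution
to the Yule-Walker system G_k phi = r_k where
  (G_k)_{ij} = rho(|i - j|), (r_k)_i = rho(i), i,j = 1..k.
Equivalently, Durbin-Levinson gives phi_{kk} iteratively:
  phi_{11} = rho(1)
  phi_{kk} = [rho(k) - sum_{j=1..k-1} phi_{k-1,j} rho(k-j)]
            / [1 - sum_{j=1..k-1} phi_{k-1,j} rho(j)],
  phi_{k,j} = phi_{k-1,j} - phi_{kk} phi_{k-1,k-j},  j = 1..k-1.
Step k = 1:
  phi_11 = rho(1) = -0.4201.
Step k = 2:
  phi_22 = [rho(2) - phi_11 rho(1)] / [1 - phi_11 rho(1)] = [0.2268 - (-0.4201)(-0.4201)] / [1 - (-0.4201)(-0.4201)]
         = 0.05031599 / 0.82351599 = 0.061099.
  Update: phi_21 = phi_11 - phi_22 phi_11 = -0.4201 - (0.061099)(-0.4201) = -0.394432.
Step k = 3:
  phi_33 = [rho(3) - phi_21 rho(2) - phi_22 rho(1)] / [1 - phi_21 rho(1) - phi_22 rho(2)]
    numerator   = 0.1072 - (-0.394432)(0.2268) - (0.061099)(-0.4201) = 0.22232493
    denominator = 1 - (-0.394432)(-0.4201) - (0.061099)(0.2268) = 0.82044173
  phi_33 = 0.22232493 / 0.82044173 = 0.271.
Therefore phi_{33} = 0.2710.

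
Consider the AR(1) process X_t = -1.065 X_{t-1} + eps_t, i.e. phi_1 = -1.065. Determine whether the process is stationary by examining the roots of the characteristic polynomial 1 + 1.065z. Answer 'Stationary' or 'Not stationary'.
\text{Not stationary}

The AR(p) characteristic polynomial is P(z) = 1 + 1.065z.
Stationarity requires all roots to lie outside the unit circle, i.e. |z| > 1 for every root.
This is linear in z: 1 + (1.065) z = 0  =>  z = -1/(1.065) = -0.938967,  |z| = 0.938967.
Moduli of all roots: 0.9390.
All moduli strictly greater than 1? No.
Verdict: Not stationary.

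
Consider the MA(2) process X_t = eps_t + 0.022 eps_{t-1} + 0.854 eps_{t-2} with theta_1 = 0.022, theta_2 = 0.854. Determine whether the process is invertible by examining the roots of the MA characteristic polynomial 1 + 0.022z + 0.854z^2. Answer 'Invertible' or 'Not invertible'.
\text{Invertible}

The MA(q) characteristic polynomial is P(z) = 1 + 0.022z + 0.854z^2.
Invertibility requires all roots to lie outside the unit circle, i.e. |z| > 1 for every root.
Set 1 + (0.022) z + (0.854) z^2 = 0, i.e. a z^2 + b z + c = 0 with a = 0.854, b = 0.022, c = 1.
Discriminant D = b^2 - 4ac = (0.022)^2 - 4*(0.854)*1 = 0.000484 - (3.416) = -3.415516.
D < 0, so the roots are the complex-conjugate pair z = (-b +/- i sqrt(-D)) / (2a) = -0.0129 +/- 1.082i.
For a conjugate pair |z|^2 = z * conj(z) = (product of roots) = c/a = 1/(0.854) = 1.17096, so |z| = sqrt(1.17096) = 1.0821 for both roots.
Moduli of all roots: 1.0821, 1.0821.
All moduli strictly greater than 1? Yes.
Verdict: Invertible.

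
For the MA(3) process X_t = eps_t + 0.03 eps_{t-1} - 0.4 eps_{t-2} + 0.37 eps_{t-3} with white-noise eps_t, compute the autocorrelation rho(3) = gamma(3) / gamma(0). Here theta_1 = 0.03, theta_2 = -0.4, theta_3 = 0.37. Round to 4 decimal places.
\rho(3) = 0.2851

For an MA(q) process with theta_0 = 1, the autocovariance is
  gamma(k) = sigma^2 * sum_{i=0..q-k} theta_i * theta_{i+k},
and rho(k) = gamma(k) / gamma(0). Sigma^2 cancels.
  numerator   = (1)*(0.37) = 0.37.
  denominator = (1)^2 + (0.03)^2 + (-0.4)^2 + (0.37)^2 = 1.2978.
  rho(3) = 0.37 / 1.2978 = 0.2851.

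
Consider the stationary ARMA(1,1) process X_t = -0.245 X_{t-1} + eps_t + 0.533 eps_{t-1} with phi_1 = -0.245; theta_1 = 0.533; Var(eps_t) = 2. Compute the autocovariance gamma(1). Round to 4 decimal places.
\gamma(1) = 0.5328

Multiply the model equation by X_{t-k} and take expectations. With theta_0 = psi_0 = 1 and psi_j the MA(infinity) weights, this gives
  gamma(k) - sum_i phi_i gamma(k-i) = c_k,
  c_k = sigma^2 * sum_{j=k..q} theta_j psi_{j-k}   (c_k = 0 for k > q),
using gamma(-m) = gamma(m).
psi-weights needed (psi_j = theta_j + sum_i phi_i psi_{j-i}):
  psi_1 = theta_1 + phi_1 = 0.533 + (-0.245) = 0.288
Right-hand sides:
  c_0 = sigma^2 (1 + theta_1 psi_1) = 2 * (1 + (0.533)(0.288)) = 2 * 1.153504 = 2.307008
  c_1 = sigma^2 theta_1 = 2 * (0.533) = 1.066
  c_2 = 0
Equations for k = 0 and k = 1 (AR order 1):
  gamma(0) = phi_1 gamma(1) + c_0
  gamma(1) = phi_1 gamma(0) + c_1
Substituting the second into the first: gamma(0) (1 - phi_1^2) = c_0 + phi_1 c_1, so
  gamma(0) = (c_0 + phi_1 c_1) / (1 - phi_1^2) = (2.307008 + (-0.245)(1.066)) / (1 - (-0.245)^2) = 2.045838 / 0.939975 = 2.176481.
  gamma(1) = phi_1 gamma(0) + c_1 = (-0.245)(2.176481) + (1.066) = 0.532762.
Therefore gamma(1) = 0.5328 (to 4 decimal places).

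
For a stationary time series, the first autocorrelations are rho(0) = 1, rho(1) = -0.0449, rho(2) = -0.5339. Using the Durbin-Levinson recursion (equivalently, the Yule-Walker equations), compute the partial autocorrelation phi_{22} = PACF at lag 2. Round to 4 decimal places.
\phi_{22} = -0.5370

The PACF at lag k is phi_{kk}, the last component of the solution
to the Yule-Walker system G_k phi = r_k where
  (G_k)_{ij} = rho(|i - j|), (r_k)_i = rho(i), i,j = 1..k.
Equivalently, Durbin-Levinson gives phi_{kk} iteratively:
  phi_{11} = rho(1)
  phi_{kk} = [rho(k) - sum_{j=1..k-1} phi_{k-1,j} rho(k-j)]
            / [1 - sum_{j=1..k-1} phi_{k-1,j} rho(j)],
  phi_{k,j} = phi_{k-1,j} - phi_{kk} phi_{k-1,k-j},  j = 1..k-1.
Step k = 1:
  phi_11 = rho(1) = -0.0449.
Step k = 2:
  phi_22 = [rho(2) - phi_11 rho(1)] / [1 - phi_11 rho(1)] = [-0.5339 - (-0.0449)(-0.0449)] / [1 - (-0.0449)(-0.0449)]
         = -0.53591601 / 0.99798399 = -0.537.
Therefore phi_{22} = -0.5370.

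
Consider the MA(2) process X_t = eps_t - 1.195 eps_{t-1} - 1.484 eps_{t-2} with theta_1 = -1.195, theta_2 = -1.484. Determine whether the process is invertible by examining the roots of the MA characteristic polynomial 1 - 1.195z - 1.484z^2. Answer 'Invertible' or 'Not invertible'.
\text{Not invertible}

The MA(q) characteristic polynomial is P(z) = 1 - 1.195z - 1.484z^2.
Invertibility requires all roots to lie outside the unit circle, i.e. |z| > 1 for every root.
Set 1 + (-1.195) z + (-1.484) z^2 = 0, i.e. a z^2 + b z + c = 0 with a = -1.484, b = -1.195, c = 1.
Discriminant D = b^2 - 4ac = (-1.195)^2 - 4*(-1.484)*1 = 1.428025 - (-5.936) = 7.364025.
D >= 0, so the roots are real: z = (-b +/- sqrt(D)) / (2a) = (1.195 +/- 2.713674) / (-2.968).
  z_1 = (1.195 + 2.713674) / (-2.968) = -1.3169,   |z_1| = 1.3169.
  z_2 = (1.195 - 2.713674) / (-2.968) = 0.5117,   |z_2| = 0.5117.
Moduli of all roots: 1.3169, 0.5117.
All moduli strictly greater than 1? No.
Verdict: Not invertible.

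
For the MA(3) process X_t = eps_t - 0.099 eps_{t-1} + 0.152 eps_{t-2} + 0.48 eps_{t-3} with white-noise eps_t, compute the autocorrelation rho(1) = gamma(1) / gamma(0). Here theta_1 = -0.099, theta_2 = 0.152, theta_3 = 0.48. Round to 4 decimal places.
\rho(1) = -0.0325

For an MA(q) process with theta_0 = 1, the autocovariance is
  gamma(k) = sigma^2 * sum_{i=0..q-k} theta_i * theta_{i+k},
and rho(k) = gamma(k) / gamma(0). Sigma^2 cancels.
  numerator   = (1)*(-0.099) + (-0.099)*(0.152) + (0.152)*(0.48) = -0.041088.
  denominator = (1)^2 + (-0.099)^2 + (0.152)^2 + (0.48)^2 = 1.263305.
  rho(1) = -0.041088 / 1.263305 = -0.0325.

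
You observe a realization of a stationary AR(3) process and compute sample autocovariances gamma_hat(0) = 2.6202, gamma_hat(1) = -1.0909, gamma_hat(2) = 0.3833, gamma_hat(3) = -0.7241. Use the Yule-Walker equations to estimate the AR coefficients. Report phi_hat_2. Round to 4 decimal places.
\hat\phi_{2} = -0.1510

The Yule-Walker equations for an AR(p) process read, in matrix form,
  Gamma_p phi = r_p,   with   (Gamma_p)_{ij} = gamma(|i - j|),
                       (r_p)_i = gamma(i),   i,j = 1..p.
Substitute the sample gammas (Toeplitz matrix and right-hand side of size 3):
  Gamma_p = [[2.6202, -1.0909, 0.3833], [-1.0909, 2.6202, -1.0909], [0.3833, -1.0909, 2.6202]]
  r_p     = [-1.0909, 0.3833, -0.7241]
Written out (R1..R3):
  (R1) 2.6202 phi_1 - 1.0909 phi_2 + 0.3833 phi_3 = -1.0909
  (R2) -1.0909 phi_1 + 2.6202 phi_2 - 1.0909 phi_3 = 0.3833
  (R3) 0.3833 phi_1 - 1.0909 phi_2 + 2.6202 phi_3 = -0.7241
Gaussian elimination:
  R2 <- R2 - (-1.0909/2.6202) R1 = R2 - (-0.416342) R1:  2.166012 phi_2 - 0.931316 phi_3 = -0.070888
  R3 <- R3 - (0.3833/2.6202) R1 = R3 - (0.146287) R1:  -0.931316 phi_2 + 2.564128 phi_3 = -0.564516
  R3 <- R3 - (-0.931316/2.166012) R2 = R3 - (-0.429968) R2:  2.163692 phi_3 = -0.594995
Back-substitution:
  phi_hat_3 = -0.594995 / 2.163692 = -0.274991
  phi_hat_2 = (-0.070888 - (-0.931316)(-0.274991)) / 2.166012 = -0.150965
  phi_hat_1 = (-1.0909 - (-1.0909)(-0.150965) - (0.3833)(-0.274991)) / 2.6202 = -0.438968
So phi_hat = [-0.4390, -0.1510, -0.2750].
Therefore phi_hat_2 = -0.1510.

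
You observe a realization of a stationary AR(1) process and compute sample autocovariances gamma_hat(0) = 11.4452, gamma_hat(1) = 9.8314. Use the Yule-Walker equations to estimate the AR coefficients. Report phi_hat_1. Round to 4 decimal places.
\hat\phi_{1} = 0.8590

The Yule-Walker equations for an AR(p) process read, in matrix form,
  Gamma_p phi = r_p,   with   (Gamma_p)_{ij} = gamma(|i - j|),
                       (r_p)_i = gamma(i),   i,j = 1..p.
Substitute the sample gammas (Toeplitz matrix and right-hand side of size 1):
  Gamma_p = [[11.4452]]
  r_p     = [9.8314]
With p = 1 this is the single equation gamma(0) phi_1 = gamma(1):
  phi_hat_1 = gamma(1) / gamma(0) = 9.8314 / 11.4452 = 0.8590.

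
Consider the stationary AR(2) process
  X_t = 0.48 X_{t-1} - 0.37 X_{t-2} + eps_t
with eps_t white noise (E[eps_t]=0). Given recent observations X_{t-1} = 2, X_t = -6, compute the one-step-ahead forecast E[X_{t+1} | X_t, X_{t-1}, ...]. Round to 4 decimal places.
E[X_{t+1} \mid \mathcal F_t] = -3.6200

For an AR(p) model X_t = c + sum_i phi_i X_{t-i} + eps_t, the
one-step-ahead conditional mean is
  E[X_{t+1} | X_t, ...] = c + sum_i phi_i X_{t+1-i}.
Substitute known values:
  E[X_{t+1} | ...] = (0.48) * (-6) + (-0.37) * (2)
                   = -3.6200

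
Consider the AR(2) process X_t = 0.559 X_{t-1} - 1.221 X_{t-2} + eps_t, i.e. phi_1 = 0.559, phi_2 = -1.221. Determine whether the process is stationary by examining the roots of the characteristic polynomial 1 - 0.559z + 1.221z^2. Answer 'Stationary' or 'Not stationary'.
\text{Not stationary}

The AR(p) characteristic polynomial is P(z) = 1 - 0.559z + 1.221z^2.
Stationarity requires all roots to lie outside the unit circle, i.e. |z| > 1 for every root.
Set 1 + (-0.559) z + (1.221) z^2 = 0, i.e. a z^2 + b z + c = 0 with a = 1.221, b = -0.559, c = 1.
Discriminant D = b^2 - 4ac = (-0.559)^2 - 4*(1.221)*1 = 0.312481 - (4.884) = -4.571519.
D < 0, so the roots are the complex-conjugate pair z = (-b +/- i sqrt(-D)) / (2a) = 0.2289 +/- 0.8756i.
For a conjugate pair |z|^2 = z * conj(z) = (product of roots) = c/a = 1/(1.221) = 0.819001, so |z| = sqrt(0.819001) = 0.905 for both roots.
Moduli of all roots: 0.9050, 0.9050.
All moduli strictly greater than 1? No.
Verdict: Not stationary.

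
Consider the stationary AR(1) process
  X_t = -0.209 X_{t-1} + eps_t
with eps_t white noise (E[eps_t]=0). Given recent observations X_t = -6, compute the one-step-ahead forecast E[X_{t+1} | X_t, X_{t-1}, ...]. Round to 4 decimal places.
E[X_{t+1} \mid \mathcal F_t] = 1.2540

For an AR(p) model X_t = c + sum_i phi_i X_{t-i} + eps_t, the
one-step-ahead conditional mean is
  E[X_{t+1} | X_t, ...] = c + sum_i phi_i X_{t+1-i}.
Substitute known values:
  E[X_{t+1} | ...] = (-0.209) * (-6)
                   = 1.2540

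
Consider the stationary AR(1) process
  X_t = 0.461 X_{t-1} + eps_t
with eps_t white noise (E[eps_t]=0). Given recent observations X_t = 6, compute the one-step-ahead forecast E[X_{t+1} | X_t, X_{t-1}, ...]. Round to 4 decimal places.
E[X_{t+1} \mid \mathcal F_t] = 2.7660

For an AR(p) model X_t = c + sum_i phi_i X_{t-i} + eps_t, the
one-step-ahead conditional mean is
  E[X_{t+1} | X_t, ...] = c + sum_i phi_i X_{t+1-i}.
Substitute known values:
  E[X_{t+1} | ...] = (0.461) * (6)
                   = 2.7660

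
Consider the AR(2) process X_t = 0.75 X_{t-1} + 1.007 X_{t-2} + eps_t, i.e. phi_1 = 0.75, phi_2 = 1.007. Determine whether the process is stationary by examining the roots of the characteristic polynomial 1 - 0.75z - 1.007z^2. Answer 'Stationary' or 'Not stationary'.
\text{Not stationary}

The AR(p) characteristic polynomial is P(z) = 1 - 0.75z - 1.007z^2.
Stationarity requires all roots to lie outside the unit circle, i.e. |z| > 1 for every root.
Set 1 + (-0.75) z + (-1.007) z^2 = 0, i.e. a z^2 + b z + c = 0 with a = -1.007, b = -0.75, c = 1.
Discriminant D = b^2 - 4ac = (-0.75)^2 - 4*(-1.007)*1 = 0.5625 - (-4.028) = 4.5905.
D >= 0, so the roots are real: z = (-b +/- sqrt(D)) / (2a) = (0.75 +/- 2.142545) / (-2.014).
  z_1 = (0.75 + 2.142545) / (-2.014) = -1.4362,   |z_1| = 1.4362.
  z_2 = (0.75 - 2.142545) / (-2.014) = 0.6914,   |z_2| = 0.6914.
Moduli of all roots: 1.4362, 0.6914.
All moduli strictly greater than 1? No.
Verdict: Not stationary.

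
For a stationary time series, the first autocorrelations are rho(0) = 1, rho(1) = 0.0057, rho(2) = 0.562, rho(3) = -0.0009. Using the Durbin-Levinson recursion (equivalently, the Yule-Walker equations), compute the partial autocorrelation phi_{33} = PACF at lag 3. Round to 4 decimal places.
\phi_{33} = -0.0080

The PACF at lag k is phi_{kk}, the last component of the solution
to the Yule-Walker system G_k phi = r_k where
  (G_k)_{ij} = rho(|i - j|), (r_k)_i = rho(i), i,j = 1..k.
Equivalently, Durbin-Levinson gives phi_{kk} iteratively:
  phi_{11} = rho(1)
  phi_{kk} = [rho(k) - sum_{j=1..k-1} phi_{k-1,j} rho(k-j)]
            / [1 - sum_{j=1..k-1} phi_{k-1,j} rho(j)],
  phi_{k,j} = phi_{k-1,j} - phi_{kk} phi_{k-1,k-j},  j = 1..k-1.
Step k = 1:
  phi_11 = rho(1) = 0.0057.
Step k = 2:
  phi_22 = [rho(2) - phi_11 rho(1)] / [1 - phi_11 rho(1)] = [0.562 - (0.0057)(0.0057)] / [1 - (0.0057)(0.0057)]
         = 0.56196751 / 0.99996751 = 0.561986.
  Update: phi_21 = phi_11 - phi_22 phi_11 = 0.0057 - (0.561986)(0.0057) = 0.002497.
Step k = 3:
  phi_33 = [rho(3) - phi_21 rho(2) - phi_22 rho(1)] / [1 - phi_21 rho(1) - phi_22 rho(2)]
    numerator   = -0.0009 - (0.002497)(0.562) - (0.561986)(0.0057) = -0.00550645
    denominator = 1 - (0.002497)(0.0057) - (0.561986)(0.562) = 0.68414977
  phi_33 = -0.00550645 / 0.68414977 = -0.008.
Therefore phi_{33} = -0.0080.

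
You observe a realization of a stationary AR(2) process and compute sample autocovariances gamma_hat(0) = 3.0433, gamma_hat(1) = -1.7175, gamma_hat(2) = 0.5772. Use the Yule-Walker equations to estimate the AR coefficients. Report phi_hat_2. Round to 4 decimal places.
\hat\phi_{2} = -0.1890

The Yule-Walker equations for an AR(p) process read, in matrix form,
  Gamma_p phi = r_p,   with   (Gamma_p)_{ij} = gamma(|i - j|),
                       (r_p)_i = gamma(i),   i,j = 1..p.
Substitute the sample gammas (Toeplitz matrix and right-hand side of size 2):
  Gamma_p = [[3.0433, -1.7175], [-1.7175, 3.0433]]
  r_p     = [-1.7175, 0.5772]
Written out:
  3.0433 phi_1 - 1.7175 phi_2 = -1.7175
  -1.7175 phi_1 + 3.0433 phi_2 = 0.5772
Solve by Cramer's rule:
  det = gamma(0)^2 - gamma(1)^2 = (3.0433)^2 - (-1.7175)^2 = 9.26167489 - 2.94980625 = 6.31186864
  phi_hat_1 = [gamma(1) gamma(0) - gamma(1) gamma(2)] / det = [(-1.7175)(3.0433) - (-1.7175)(0.5772)] / 6.31186864 = -4.23552675 / 6.31186864 = -0.671
  phi_hat_2 = [gamma(0) gamma(2) - gamma(1)^2] / det = [(3.0433)(0.5772) - (-1.7175)^2] / 6.31186864 = -1.19321349 / 6.31186864 = -0.189
So phi_hat = [-0.6710, -0.1890].
Therefore phi_hat_2 = -0.1890.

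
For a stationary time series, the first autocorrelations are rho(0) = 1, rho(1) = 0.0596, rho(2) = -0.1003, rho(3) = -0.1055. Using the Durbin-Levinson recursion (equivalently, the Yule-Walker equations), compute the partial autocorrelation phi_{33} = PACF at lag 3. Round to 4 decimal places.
\phi_{33} = -0.0940

The PACF at lag k is phi_{kk}, the last component of the solution
to the Yule-Walker system G_k phi = r_k where
  (G_k)_{ij} = rho(|i - j|), (r_k)_i = rho(i), i,j = 1..k.
Equivalently, Durbin-Levinson gives phi_{kk} iteratively:
  phi_{11} = rho(1)
  phi_{kk} = [rho(k) - sum_{j=1..k-1} phi_{k-1,j} rho(k-j)]
            / [1 - sum_{j=1..k-1} phi_{k-1,j} rho(j)],
  phi_{k,j} = phi_{k-1,j} - phi_{kk} phi_{k-1,k-j},  j = 1..k-1.
Step k = 1:
  phi_11 = rho(1) = 0.0596.
Step k = 2:
  phi_22 = [rho(2) - phi_11 rho(1)] / [1 - phi_11 rho(1)] = [-0.1003 - (0.0596)(0.0596)] / [1 - (0.0596)(0.0596)]
         = -0.10385216 / 0.99644784 = -0.104222.
  Update: phi_21 = phi_11 - phi_22 phi_11 = 0.0596 - (-0.104222)(0.0596) = 0.065812.
Step k = 3:
  phi_33 = [rho(3) - phi_21 rho(2) - phi_22 rho(1)] / [1 - phi_21 rho(1) - phi_22 rho(2)]
    numerator   = -0.1055 - (0.065812)(-0.1003) - (-0.104222)(0.0596) = -0.09268744
    denominator = 1 - (0.065812)(0.0596) - (-0.104222)(-0.1003) = 0.98562412
  phi_33 = -0.09268744 / 0.98562412 = -0.094.
Therefore phi_{33} = -0.0940.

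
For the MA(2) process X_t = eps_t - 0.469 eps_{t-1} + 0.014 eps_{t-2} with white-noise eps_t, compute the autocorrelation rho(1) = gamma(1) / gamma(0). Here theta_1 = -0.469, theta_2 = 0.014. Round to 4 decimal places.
\rho(1) = -0.3898

For an MA(q) process with theta_0 = 1, the autocovariance is
  gamma(k) = sigma^2 * sum_{i=0..q-k} theta_i * theta_{i+k},
and rho(k) = gamma(k) / gamma(0). Sigma^2 cancels.
  numerator   = (1)*(-0.469) + (-0.469)*(0.014) = -0.475566.
  denominator = (1)^2 + (-0.469)^2 + (0.014)^2 = 1.220157.
  rho(1) = -0.475566 / 1.220157 = -0.3898.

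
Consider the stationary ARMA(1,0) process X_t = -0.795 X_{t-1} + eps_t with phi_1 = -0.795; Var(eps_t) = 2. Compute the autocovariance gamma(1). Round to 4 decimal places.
\gamma(1) = -4.3209

Multiply the model equation by X_{t-k} and take expectations. With theta_0 = psi_0 = 1 and psi_j the MA(infinity) weights, this gives
  gamma(k) - sum_i phi_i gamma(k-i) = c_k,
  c_k = sigma^2 * sum_{j=k..q} theta_j psi_{j-k}   (c_k = 0 for k > q),
using gamma(-m) = gamma(m).
Pure AR (q = 0): c_0 = sigma^2 = 2, c_k = 0 for k >= 1.
Equations for k = 0 and k = 1 (AR order 1):
  gamma(0) = phi_1 gamma(1) + c_0
  gamma(1) = phi_1 gamma(0) + c_1
Substituting the second into the first: gamma(0) (1 - phi_1^2) = c_0 + phi_1 c_1, so
  gamma(0) = c_0 / (1 - phi_1^2) = 2 / (1 - (-0.795)^2) = 2 / 0.367975 = 5.435152.
  gamma(1) = phi_1 gamma(0) = (-0.795)(5.435152) = -4.320946.
Therefore gamma(1) = -4.3209 (to 4 decimal places).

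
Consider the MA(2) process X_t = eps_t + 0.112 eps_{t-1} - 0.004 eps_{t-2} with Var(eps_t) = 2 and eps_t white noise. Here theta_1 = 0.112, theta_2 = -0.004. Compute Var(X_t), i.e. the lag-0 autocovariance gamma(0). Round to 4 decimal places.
\gamma(0) = 2.0251

For an MA(q) process X_t = eps_t + sum_i theta_i eps_{t-i} with
Var(eps_t) = sigma^2, the variance is
  gamma(0) = sigma^2 * (1 + sum_i theta_i^2).
  sum_i theta_i^2 = (0.112)^2 + (-0.004)^2 = 0.012544 + 0.000016 = 0.01256.
  gamma(0) = 2 * (1 + 0.01256) = 2 * 1.01256 = 2.02512, which rounds to 2.0251.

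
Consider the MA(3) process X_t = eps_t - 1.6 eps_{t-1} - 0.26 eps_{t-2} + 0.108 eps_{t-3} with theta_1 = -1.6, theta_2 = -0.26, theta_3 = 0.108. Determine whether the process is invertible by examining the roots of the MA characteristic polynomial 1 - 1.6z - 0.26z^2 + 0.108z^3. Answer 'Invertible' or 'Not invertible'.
\text{Not invertible}

The MA(q) characteristic polynomial is P(z) = 1 - 1.6z - 0.26z^2 + 0.108z^3.
Invertibility requires all roots to lie outside the unit circle, i.e. |z| > 1 for every root.
Degree 3: look for a simple real root z0 first, then factor out (1 - z/z0) and solve the remaining quadratic.
Testing z0 = 5: P(5) = 1 + (-1.6)(5) + (-0.26)(5)^2 + (0.108)(5)^3
  = 1 + (-8) + (-6.5) + (13.5) = 0.  So z_0 = 5 is a root, |z_0| = 5.
Divide out the factor (1 - 0.2 z) = (1 - z/z0) (since 1/z0 = 0.2):
  P(z) = (1 - 0.2 z)(1 + (-1.4) z + (-0.54) z^2)
  [check: z-coef -1.4 - (0.2) = -1.6; z^2-coef -0.54 - (0.2)(-1.4) = -0.26; z^3-coef -(0.2)(-0.54) = 0.108.]
Remaining roots from the quadratic factor 1 + (-1.4) z + (-0.54) z^2:
  Set 1 + (-1.4) z + (-0.54) z^2 = 0, i.e. a z^2 + b z + c = 0 with a = -0.54, b = -1.4, c = 1.
  Discriminant D = b^2 - 4ac = (-1.4)^2 - 4*(-0.54)*1 = 1.96 - (-2.16) = 4.12.
  D >= 0, so the roots are real: z = (-b +/- sqrt(D)) / (2a) = (1.4 +/- 2.029778) / (-1.08).
    z_1 = (1.4 + 2.029778) / (-1.08) = -3.1757,   |z_1| = 3.1757.
    z_2 = (1.4 - 2.029778) / (-1.08) = 0.5831,   |z_2| = 0.5831.
Moduli of all roots: 5.0000, 3.1757, 0.5831.
All moduli strictly greater than 1? No.
Verdict: Not invertible.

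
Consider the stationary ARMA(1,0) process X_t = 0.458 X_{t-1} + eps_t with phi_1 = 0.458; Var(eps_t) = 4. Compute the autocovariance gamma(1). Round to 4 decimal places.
\gamma(1) = 2.3183

Multiply the model equation by X_{t-k} and take expectations. With theta_0 = psi_0 = 1 and psi_j the MA(infinity) weights, this gives
  gamma(k) - sum_i phi_i gamma(k-i) = c_k,
  c_k = sigma^2 * sum_{j=k..q} theta_j psi_{j-k}   (c_k = 0 for k > q),
using gamma(-m) = gamma(m).
Pure AR (q = 0): c_0 = sigma^2 = 4, c_k = 0 for k >= 1.
Equations for k = 0 and k = 1 (AR order 1):
  gamma(0) = phi_1 gamma(1) + c_0
  gamma(1) = phi_1 gamma(0) + c_1
Substituting the second into the first: gamma(0) (1 - phi_1^2) = c_0 + phi_1 c_1, so
  gamma(0) = c_0 / (1 - phi_1^2) = 4 / (1 - (0.458)^2) = 4 / 0.790236 = 5.061779.
  gamma(1) = phi_1 gamma(0) = (0.458)(5.061779) = 2.318295.
Therefore gamma(1) = 2.3183 (to 4 decimal places).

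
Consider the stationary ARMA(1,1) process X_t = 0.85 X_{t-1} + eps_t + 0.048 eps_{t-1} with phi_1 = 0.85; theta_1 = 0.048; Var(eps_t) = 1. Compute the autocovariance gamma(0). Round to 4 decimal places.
\gamma(0) = 3.9060

Multiply the model equation by X_{t-k} and take expectations. With theta_0 = psi_0 = 1 and psi_j the MA(infinity) weights, this gives
  gamma(k) - sum_i phi_i gamma(k-i) = c_k,
  c_k = sigma^2 * sum_{j=k..q} theta_j psi_{j-k}   (c_k = 0 for k > q),
using gamma(-m) = gamma(m).
psi-weights needed (psi_j = theta_j + sum_i phi_i psi_{j-i}):
  psi_1 = theta_1 + phi_1 = 0.048 + (0.85) = 0.898
Right-hand sides:
  c_0 = sigma^2 (1 + theta_1 psi_1) = 1 * (1 + (0.048)(0.898)) = 1 * 1.043104 = 1.043104
  c_1 = sigma^2 theta_1 = 1 * (0.048) = 0.048
  c_2 = 0
Equations for k = 0 and k = 1 (AR order 1):
  gamma(0) = phi_1 gamma(1) + c_0
  gamma(1) = phi_1 gamma(0) + c_1
Substituting the second into the first: gamma(0) (1 - phi_1^2) = c_0 + phi_1 c_1, so
  gamma(0) = (c_0 + phi_1 c_1) / (1 - phi_1^2) = (1.043104 + (0.85)(0.048)) / (1 - (0.85)^2) = 1.083904 / 0.2775 = 3.90596.
Therefore gamma(0) = 3.9060 (to 4 decimal places).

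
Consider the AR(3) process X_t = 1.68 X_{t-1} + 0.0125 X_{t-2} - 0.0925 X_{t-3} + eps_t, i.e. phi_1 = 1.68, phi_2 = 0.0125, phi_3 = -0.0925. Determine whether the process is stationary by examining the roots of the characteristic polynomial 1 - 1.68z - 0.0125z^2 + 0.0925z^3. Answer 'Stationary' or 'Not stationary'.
\text{Not stationary}

The AR(p) characteristic polynomial is P(z) = 1 - 1.68z - 0.0125z^2 + 0.0925z^3.
Stationarity requires all roots to lie outside the unit circle, i.e. |z| > 1 for every root.
Degree 3: look for a simple real root z0 first, then factor out (1 - z/z0) and solve the remaining quadratic.
Testing z0 = 4: P(4) = 1 + (-1.68)(4) + (-0.0125)(4)^2 + (0.0925)(4)^3
  = 1 + (-6.72) + (-0.2) + (5.92) = 0.  So z_0 = 4 is a root, |z_0| = 4.
Divide out the factor (1 - 0.25 z) = (1 - z/z0) (since 1/z0 = 0.25):
  P(z) = (1 - 0.25 z)(1 + (-1.43) z + (-0.37) z^2)
  [check: z-coef -1.43 - (0.25) = -1.68; z^2-coef -0.37 - (0.25)(-1.43) = -0.0125; z^3-coef -(0.25)(-0.37) = 0.0925.]
Remaining roots from the quadratic factor 1 + (-1.43) z + (-0.37) z^2:
  Set 1 + (-1.43) z + (-0.37) z^2 = 0, i.e. a z^2 + b z + c = 0 with a = -0.37, b = -1.43, c = 1.
  Discriminant D = b^2 - 4ac = (-1.43)^2 - 4*(-0.37)*1 = 2.0449 - (-1.48) = 3.5249.
  D >= 0, so the roots are real: z = (-b +/- sqrt(D)) / (2a) = (1.43 +/- 1.877472) / (-0.74).
    z_1 = (1.43 + 1.877472) / (-0.74) = -4.4696,   |z_1| = 4.4696.
    z_2 = (1.43 - 1.877472) / (-0.74) = 0.6047,   |z_2| = 0.6047.
Moduli of all roots: 4.0000, 4.4696, 0.6047.
All moduli strictly greater than 1? No.
Verdict: Not stationary.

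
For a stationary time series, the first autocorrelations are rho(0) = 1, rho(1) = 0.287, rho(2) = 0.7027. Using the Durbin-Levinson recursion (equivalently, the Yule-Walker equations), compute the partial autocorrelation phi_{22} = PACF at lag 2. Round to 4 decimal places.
\phi_{22} = 0.6760

The PACF at lag k is phi_{kk}, the last component of the solution
to the Yule-Walker system G_k phi = r_k where
  (G_k)_{ij} = rho(|i - j|), (r_k)_i = rho(i), i,j = 1..k.
Equivalently, Durbin-Levinson gives phi_{kk} iteratively:
  phi_{11} = rho(1)
  phi_{kk} = [rho(k) - sum_{j=1..k-1} phi_{k-1,j} rho(k-j)]
            / [1 - sum_{j=1..k-1} phi_{k-1,j} rho(j)],
  phi_{k,j} = phi_{k-1,j} - phi_{kk} phi_{k-1,k-j},  j = 1..k-1.
Step k = 1:
  phi_11 = rho(1) = 0.287.
Step k = 2:
  phi_22 = [rho(2) - phi_11 rho(1)] / [1 - phi_11 rho(1)] = [0.7027 - (0.287)(0.287)] / [1 - (0.287)(0.287)]
         = 0.620331 / 0.917631 = 0.676.
Therefore phi_{22} = 0.6760.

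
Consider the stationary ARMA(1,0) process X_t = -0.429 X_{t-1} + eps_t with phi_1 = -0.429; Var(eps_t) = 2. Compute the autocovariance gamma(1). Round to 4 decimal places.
\gamma(1) = -1.0515

Multiply the model equation by X_{t-k} and take expectations. With theta_0 = psi_0 = 1 and psi_j the MA(infinity) weights, this gives
  gamma(k) - sum_i phi_i gamma(k-i) = c_k,
  c_k = sigma^2 * sum_{j=k..q} theta_j psi_{j-k}   (c_k = 0 for k > q),
using gamma(-m) = gamma(m).
Pure AR (q = 0): c_0 = sigma^2 = 2, c_k = 0 for k >= 1.
Equations for k = 0 and k = 1 (AR order 1):
  gamma(0) = phi_1 gamma(1) + c_0
  gamma(1) = phi_1 gamma(0) + c_1
Substituting the second into the first: gamma(0) (1 - phi_1^2) = c_0 + phi_1 c_1, so
  gamma(0) = c_0 / (1 - phi_1^2) = 2 / (1 - (-0.429)^2) = 2 / 0.815959 = 2.451104.
  gamma(1) = phi_1 gamma(0) = (-0.429)(2.451104) = -1.051523.
Therefore gamma(1) = -1.0515 (to 4 decimal places).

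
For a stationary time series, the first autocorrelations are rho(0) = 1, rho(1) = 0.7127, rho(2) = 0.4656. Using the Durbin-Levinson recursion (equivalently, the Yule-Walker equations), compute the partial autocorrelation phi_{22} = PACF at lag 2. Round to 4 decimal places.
\phi_{22} = -0.0860

The PACF at lag k is phi_{kk}, the last component of the solution
to the Yule-Walker system G_k phi = r_k where
  (G_k)_{ij} = rho(|i - j|), (r_k)_i = rho(i), i,j = 1..k.
Equivalently, Durbin-Levinson gives phi_{kk} iteratively:
  phi_{11} = rho(1)
  phi_{kk} = [rho(k) - sum_{j=1..k-1} phi_{k-1,j} rho(k-j)]
            / [1 - sum_{j=1..k-1} phi_{k-1,j} rho(j)],
  phi_{k,j} = phi_{k-1,j} - phi_{kk} phi_{k-1,k-j},  j = 1..k-1.
Step k = 1:
  phi_11 = rho(1) = 0.7127.
Step k = 2:
  phi_22 = [rho(2) - phi_11 rho(1)] / [1 - phi_11 rho(1)] = [0.4656 - (0.7127)(0.7127)] / [1 - (0.7127)(0.7127)]
         = -0.04234129 / 0.49205871 = -0.086.
Therefore phi_{22} = -0.0860.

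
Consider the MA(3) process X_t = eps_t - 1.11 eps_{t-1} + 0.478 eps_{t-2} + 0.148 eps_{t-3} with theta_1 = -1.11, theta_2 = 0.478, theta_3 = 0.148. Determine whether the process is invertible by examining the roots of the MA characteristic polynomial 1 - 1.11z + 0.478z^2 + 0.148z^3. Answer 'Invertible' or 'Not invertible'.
\text{Invertible}

The MA(q) characteristic polynomial is P(z) = 1 - 1.11z + 0.478z^2 + 0.148z^3.
Invertibility requires all roots to lie outside the unit circle, i.e. |z| > 1 for every root.
Degree 3: look for a simple real root z0 first, then factor out (1 - z/z0) and solve the remaining quadratic.
Testing z0 = -5: P(-5) = 1 + (-1.11)(-5) + (0.478)(-5)^2 + (0.148)(-5)^3
  = 1 + (5.55) + (11.95) + (-18.5) = 0.  So z_0 = -5 is a root, |z_0| = 5.
Divide out the factor (1 + 0.2 z) = (1 - z/z0) (since 1/z0 = -0.2):
  P(z) = (1 + 0.2 z)(1 + (-1.31) z + (0.74) z^2)
  [check: z-coef -1.31 - (-0.2) = -1.11; z^2-coef 0.74 - (-0.2)(-1.31) = 0.478; z^3-coef -(-0.2)(0.74) = 0.148.]
Remaining roots from the quadratic factor 1 + (-1.31) z + (0.74) z^2:
  Set 1 + (-1.31) z + (0.74) z^2 = 0, i.e. a z^2 + b z + c = 0 with a = 0.74, b = -1.31, c = 1.
  Discriminant D = b^2 - 4ac = (-1.31)^2 - 4*(0.74)*1 = 1.7161 - (2.96) = -1.2439.
  D < 0, so the roots are the complex-conjugate pair z = (-b +/- i sqrt(-D)) / (2a) = 0.8851 +/- 0.7536i.
  For a conjugate pair |z|^2 = z * conj(z) = (product of roots) = c/a = 1/(0.74) = 1.351351, so |z| = sqrt(1.351351) = 1.1625 for both roots.
Moduli of all roots: 5.0000, 1.1625, 1.1625.
All moduli strictly greater than 1? Yes.
Verdict: Invertible.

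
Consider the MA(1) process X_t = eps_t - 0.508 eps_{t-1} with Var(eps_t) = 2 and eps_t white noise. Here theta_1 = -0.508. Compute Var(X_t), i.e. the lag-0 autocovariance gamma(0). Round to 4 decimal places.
\gamma(0) = 2.5161

For an MA(q) process X_t = eps_t + sum_i theta_i eps_{t-i} with
Var(eps_t) = sigma^2, the variance is
  gamma(0) = sigma^2 * (1 + sum_i theta_i^2).
  sum_i theta_i^2 = (-0.508)^2 = 0.258064.
  gamma(0) = 2 * (1 + 0.258064) = 2 * 1.258064 = 2.516128, which rounds to 2.5161.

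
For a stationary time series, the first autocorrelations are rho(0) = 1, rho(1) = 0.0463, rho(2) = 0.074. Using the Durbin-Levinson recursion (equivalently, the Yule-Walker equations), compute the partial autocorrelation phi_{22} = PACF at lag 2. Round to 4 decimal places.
\phi_{22} = 0.0720

The PACF at lag k is phi_{kk}, the last component of the solution
to the Yule-Walker system G_k phi = r_k where
  (G_k)_{ij} = rho(|i - j|), (r_k)_i = rho(i), i,j = 1..k.
Equivalently, Durbin-Levinson gives phi_{kk} iteratively:
  phi_{11} = rho(1)
  phi_{kk} = [rho(k) - sum_{j=1..k-1} phi_{k-1,j} rho(k-j)]
            / [1 - sum_{j=1..k-1} phi_{k-1,j} rho(j)],
  phi_{k,j} = phi_{k-1,j} - phi_{kk} phi_{k-1,k-j},  j = 1..k-1.
Step k = 1:
  phi_11 = rho(1) = 0.0463.
Step k = 2:
  phi_22 = [rho(2) - phi_11 rho(1)] / [1 - phi_11 rho(1)] = [0.074 - (0.0463)(0.0463)] / [1 - (0.0463)(0.0463)]
         = 0.07185631 / 0.99785631 = 0.072.
Therefore phi_{22} = 0.0720.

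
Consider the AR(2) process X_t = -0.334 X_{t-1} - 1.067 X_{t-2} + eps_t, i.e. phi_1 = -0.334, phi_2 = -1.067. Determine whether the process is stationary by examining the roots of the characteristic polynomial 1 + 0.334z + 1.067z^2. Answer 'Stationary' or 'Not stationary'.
\text{Not stationary}

The AR(p) characteristic polynomial is P(z) = 1 + 0.334z + 1.067z^2.
Stationarity requires all roots to lie outside the unit circle, i.e. |z| > 1 for every root.
Set 1 + (0.334) z + (1.067) z^2 = 0, i.e. a z^2 + b z + c = 0 with a = 1.067, b = 0.334, c = 1.
Discriminant D = b^2 - 4ac = (0.334)^2 - 4*(1.067)*1 = 0.111556 - (4.268) = -4.156444.
D < 0, so the roots are the complex-conjugate pair z = (-b +/- i sqrt(-D)) / (2a) = -0.1565 +/- 0.9554i.
For a conjugate pair |z|^2 = z * conj(z) = (product of roots) = c/a = 1/(1.067) = 0.937207, so |z| = sqrt(0.937207) = 0.9681 for both roots.
Moduli of all roots: 0.9681, 0.9681.
All moduli strictly greater than 1? No.
Verdict: Not stationary.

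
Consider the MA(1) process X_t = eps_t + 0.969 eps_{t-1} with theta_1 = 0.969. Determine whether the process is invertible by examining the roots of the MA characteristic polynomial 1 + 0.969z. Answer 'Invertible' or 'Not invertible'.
\text{Invertible}

The MA(q) characteristic polynomial is P(z) = 1 + 0.969z.
Invertibility requires all roots to lie outside the unit circle, i.e. |z| > 1 for every root.
This is linear in z: 1 + (0.969) z = 0  =>  z = -1/(0.969) = -1.031992,  |z| = 1.031992.
Moduli of all roots: 1.0320.
All moduli strictly greater than 1? Yes.
Verdict: Invertible.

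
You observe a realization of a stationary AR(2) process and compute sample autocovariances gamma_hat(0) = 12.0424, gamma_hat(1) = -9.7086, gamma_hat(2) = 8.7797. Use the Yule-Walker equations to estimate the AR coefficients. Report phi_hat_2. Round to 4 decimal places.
\hat\phi_{2} = 0.2260

The Yule-Walker equations for an AR(p) process read, in matrix form,
  Gamma_p phi = r_p,   with   (Gamma_p)_{ij} = gamma(|i - j|),
                       (r_p)_i = gamma(i),   i,j = 1..p.
Substitute the sample gammas (Toeplitz matrix and right-hand side of size 2):
  Gamma_p = [[12.0424, -9.7086], [-9.7086, 12.0424]]
  r_p     = [-9.7086, 8.7797]
Written out:
  12.0424 phi_1 - 9.7086 phi_2 = -9.7086
  -9.7086 phi_1 + 12.0424 phi_2 = 8.7797
Solve by Cramer's rule:
  det = gamma(0)^2 - gamma(1)^2 = (12.0424)^2 - (-9.7086)^2 = 145.01939776 - 94.25691396 = 50.7624838
  phi_hat_1 = [gamma(1) gamma(0) - gamma(1) gamma(2)] / det = [(-9.7086)(12.0424) - (-9.7086)(8.7797)] / 50.7624838 = -31.67624922 / 50.7624838 = -0.624
  phi_hat_2 = [gamma(0) gamma(2) - gamma(1)^2] / det = [(12.0424)(8.7797) - (-9.7086)^2] / 50.7624838 = 11.47174532 / 50.7624838 = 0.226
So phi_hat = [-0.6240, 0.2260].
Therefore phi_hat_2 = 0.2260.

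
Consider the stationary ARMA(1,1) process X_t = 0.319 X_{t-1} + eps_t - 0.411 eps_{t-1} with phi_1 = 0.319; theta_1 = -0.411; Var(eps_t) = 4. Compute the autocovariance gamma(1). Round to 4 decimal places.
\gamma(1) = -0.3560

Multiply the model equation by X_{t-k} and take expectations. With theta_0 = psi_0 = 1 and psi_j the MA(infinity) weights, this gives
  gamma(k) - sum_i phi_i gamma(k-i) = c_k,
  c_k = sigma^2 * sum_{j=k..q} theta_j psi_{j-k}   (c_k = 0 for k > q),
using gamma(-m) = gamma(m).
psi-weights needed (psi_j = theta_j + sum_i phi_i psi_{j-i}):
  psi_1 = theta_1 + phi_1 = -0.411 + (0.319) = -0.092
Right-hand sides:
  c_0 = sigma^2 (1 + theta_1 psi_1) = 4 * (1 + (-0.411)(-0.092)) = 4 * 1.037812 = 4.151248
  c_1 = sigma^2 theta_1 = 4 * (-0.411) = -1.644
  c_2 = 0
Equations for k = 0 and k = 1 (AR order 1):
  gamma(0) = phi_1 gamma(1) + c_0
  gamma(1) = phi_1 gamma(0) + c_1
Substituting the second into the first: gamma(0) (1 - phi_1^2) = c_0 + phi_1 c_1, so
  gamma(0) = (c_0 + phi_1 c_1) / (1 - phi_1^2) = (4.151248 + (0.319)(-1.644)) / (1 - (0.319)^2) = 3.626812 / 0.898239 = 4.037692.
  gamma(1) = phi_1 gamma(0) + c_1 = (0.319)(4.037692) + (-1.644) = -0.355976.
Therefore gamma(1) = -0.3560 (to 4 decimal places).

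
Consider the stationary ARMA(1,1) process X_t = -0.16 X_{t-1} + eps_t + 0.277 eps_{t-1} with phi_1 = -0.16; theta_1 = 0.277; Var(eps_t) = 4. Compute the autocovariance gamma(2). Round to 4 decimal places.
\gamma(2) = -0.0734

Multiply the model equation by X_{t-k} and take expectations. With theta_0 = psi_0 = 1 and psi_j the MA(infinity) weights, this gives
  gamma(k) - sum_i phi_i gamma(k-i) = c_k,
  c_k = sigma^2 * sum_{j=k..q} theta_j psi_{j-k}   (c_k = 0 for k > q),
using gamma(-m) = gamma(m).
psi-weights needed (psi_j = theta_j + sum_i phi_i psi_{j-i}):
  psi_1 = theta_1 + phi_1 = 0.277 + (-0.16) = 0.117
Right-hand sides:
  c_0 = sigma^2 (1 + theta_1 psi_1) = 4 * (1 + (0.277)(0.117)) = 4 * 1.032409 = 4.129636
  c_1 = sigma^2 theta_1 = 4 * (0.277) = 1.108
  c_2 = 0
Equations for k = 0 and k = 1 (AR order 1):
  gamma(0) = phi_1 gamma(1) + c_0
  gamma(1) = phi_1 gamma(0) + c_1
Substituting the second into the first: gamma(0) (1 - phi_1^2) = c_0 + phi_1 c_1, so
  gamma(0) = (c_0 + phi_1 c_1) / (1 - phi_1^2) = (4.129636 + (-0.16)(1.108)) / (1 - (-0.16)^2) = 3.952356 / 0.9744 = 4.056195.
  gamma(1) = phi_1 gamma(0) + c_1 = (-0.16)(4.056195) + (1.108) = 0.459009.
For k = 2 (> q): gamma(2) = phi_1 gamma(1) = (-0.16)(0.459009) = -0.073441.
Therefore gamma(2) = -0.0734 (to 4 decimal places).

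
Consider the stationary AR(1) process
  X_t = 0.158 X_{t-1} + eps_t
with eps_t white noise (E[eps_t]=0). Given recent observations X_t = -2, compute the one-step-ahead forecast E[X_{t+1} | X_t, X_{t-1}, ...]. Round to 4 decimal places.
E[X_{t+1} \mid \mathcal F_t] = -0.3160

For an AR(p) model X_t = c + sum_i phi_i X_{t-i} + eps_t, the
one-step-ahead conditional mean is
  E[X_{t+1} | X_t, ...] = c + sum_i phi_i X_{t+1-i}.
Substitute known values:
  E[X_{t+1} | ...] = (0.158) * (-2)
                   = -0.3160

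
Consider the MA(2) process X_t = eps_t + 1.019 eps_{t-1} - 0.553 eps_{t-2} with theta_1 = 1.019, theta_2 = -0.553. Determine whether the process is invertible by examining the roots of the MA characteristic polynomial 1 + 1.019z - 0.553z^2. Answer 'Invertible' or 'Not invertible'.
\text{Not invertible}

The MA(q) characteristic polynomial is P(z) = 1 + 1.019z - 0.553z^2.
Invertibility requires all roots to lie outside the unit circle, i.e. |z| > 1 for every root.
Set 1 + (1.019) z + (-0.553) z^2 = 0, i.e. a z^2 + b z + c = 0 with a = -0.553, b = 1.019, c = 1.
Discriminant D = b^2 - 4ac = (1.019)^2 - 4*(-0.553)*1 = 1.038361 - (-2.212) = 3.250361.
D >= 0, so the roots are real: z = (-b +/- sqrt(D)) / (2a) = (-1.019 +/- 1.802876) / (-1.106).
  z_1 = (-1.019 + 1.802876) / (-1.106) = -0.7087,   |z_1| = 0.7087.
  z_2 = (-1.019 - 1.802876) / (-1.106) = 2.5514,   |z_2| = 2.5514.
Moduli of all roots: 0.7087, 2.5514.
All moduli strictly greater than 1? No.
Verdict: Not invertible.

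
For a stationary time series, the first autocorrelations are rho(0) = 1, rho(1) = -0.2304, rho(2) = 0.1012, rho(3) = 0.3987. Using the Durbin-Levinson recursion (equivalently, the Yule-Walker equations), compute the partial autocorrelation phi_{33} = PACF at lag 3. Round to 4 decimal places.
\phi_{33} = 0.4580

The PACF at lag k is phi_{kk}, the last component of the solution
to the Yule-Walker system G_k phi = r_k where
  (G_k)_{ij} = rho(|i - j|), (r_k)_i = rho(i), i,j = 1..k.
Equivalently, Durbin-Levinson gives phi_{kk} iteratively:
  phi_{11} = rho(1)
  phi_{kk} = [rho(k) - sum_{j=1..k-1} phi_{k-1,j} rho(k-j)]
            / [1 - sum_{j=1..k-1} phi_{k-1,j} rho(j)],
  phi_{k,j} = phi_{k-1,j} - phi_{kk} phi_{k-1,k-j},  j = 1..k-1.
Step k = 1:
  phi_11 = rho(1) = -0.2304.
Step k = 2:
  phi_22 = [rho(2) - phi_11 rho(1)] / [1 - phi_11 rho(1)] = [0.1012 - (-0.2304)(-0.2304)] / [1 - (-0.2304)(-0.2304)]
         = 0.04811584 / 0.94691584 = 0.050813.
  Update: phi_21 = phi_11 - phi_22 phi_11 = -0.2304 - (0.050813)(-0.2304) = -0.218693.
Step k = 3:
  phi_33 = [rho(3) - phi_21 rho(2) - phi_22 rho(1)] / [1 - phi_21 rho(1) - phi_22 rho(2)]
    numerator   = 0.3987 - (-0.218693)(0.1012) - (0.050813)(-0.2304) = 0.43253906
    denominator = 1 - (-0.218693)(-0.2304) - (0.050813)(0.1012) = 0.94447092
  phi_33 = 0.43253906 / 0.94447092 = 0.458.
Therefore phi_{33} = 0.4580.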